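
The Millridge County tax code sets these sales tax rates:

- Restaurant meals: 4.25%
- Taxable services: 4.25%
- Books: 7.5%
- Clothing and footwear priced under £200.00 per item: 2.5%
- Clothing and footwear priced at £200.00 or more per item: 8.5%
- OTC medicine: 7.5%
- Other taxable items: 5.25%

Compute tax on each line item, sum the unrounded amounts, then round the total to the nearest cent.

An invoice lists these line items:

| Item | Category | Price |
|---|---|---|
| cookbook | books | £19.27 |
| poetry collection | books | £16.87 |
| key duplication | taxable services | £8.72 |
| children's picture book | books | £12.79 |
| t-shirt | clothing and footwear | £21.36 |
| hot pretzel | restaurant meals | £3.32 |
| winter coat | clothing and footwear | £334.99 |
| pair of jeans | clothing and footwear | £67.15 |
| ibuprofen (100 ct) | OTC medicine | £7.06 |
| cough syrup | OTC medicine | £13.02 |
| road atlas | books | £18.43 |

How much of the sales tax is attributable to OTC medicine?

Ibuprofen (100 ct) £7.06: OTC medicine → 7.5% → £0.5295
Cough syrup £13.02: OTC medicine → 7.5% → £0.9765
Tax on OTC medicine: unrounded sum = £1.506 → £1.51

£1.51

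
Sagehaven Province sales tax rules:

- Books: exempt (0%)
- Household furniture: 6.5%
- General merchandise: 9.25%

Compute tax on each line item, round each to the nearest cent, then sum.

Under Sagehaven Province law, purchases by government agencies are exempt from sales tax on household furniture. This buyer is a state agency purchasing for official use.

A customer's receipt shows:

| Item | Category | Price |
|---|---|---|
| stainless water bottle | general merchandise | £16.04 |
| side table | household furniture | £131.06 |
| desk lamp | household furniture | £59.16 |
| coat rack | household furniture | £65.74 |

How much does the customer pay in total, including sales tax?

Stainless water bottle £16.04: general merchandise → 9.25% → £1.48
Side table £131.06: household furniture, buyer-exempt → 0% → £0.00
Desk lamp £59.16: household furniture, buyer-exempt → 0% → £0.00
Coat rack £65.74: household furniture, buyer-exempt → 0% → £0.00
Subtotal = £272.00; tax = £1.48; total due = £273.48

£273.48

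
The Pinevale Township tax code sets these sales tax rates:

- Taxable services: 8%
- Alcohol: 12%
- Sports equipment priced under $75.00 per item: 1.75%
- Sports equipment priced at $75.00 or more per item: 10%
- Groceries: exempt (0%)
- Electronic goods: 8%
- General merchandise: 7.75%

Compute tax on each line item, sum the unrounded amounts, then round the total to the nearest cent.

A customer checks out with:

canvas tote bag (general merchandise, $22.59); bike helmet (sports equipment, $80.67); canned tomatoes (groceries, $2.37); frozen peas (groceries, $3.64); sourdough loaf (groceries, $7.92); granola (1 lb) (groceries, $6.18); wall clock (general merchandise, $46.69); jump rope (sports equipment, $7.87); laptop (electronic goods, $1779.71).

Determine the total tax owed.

Canvas tote bag $22.59: general merchandise → 7.75% → $1.750725
Bike helmet $80.67: sports equipment, $75.00 or more → 10% → $8.067
Canned tomatoes $2.37: groceries → 0% → $0.00
Frozen peas $3.64: groceries → 0% → $0.00
Sourdough loaf $7.92: groceries → 0% → $0.00
Granola (1 lb) $6.18: groceries → 0% → $0.00
Wall clock $46.69: general merchandise → 7.75% → $3.618475
Jump rope $7.87: sports equipment, under $75.00 → 1.75% → $0.137725
Laptop $1779.71: electronic goods → 8% → $142.3768
Unrounded tax sum = $155.950725 → $155.95

$155.95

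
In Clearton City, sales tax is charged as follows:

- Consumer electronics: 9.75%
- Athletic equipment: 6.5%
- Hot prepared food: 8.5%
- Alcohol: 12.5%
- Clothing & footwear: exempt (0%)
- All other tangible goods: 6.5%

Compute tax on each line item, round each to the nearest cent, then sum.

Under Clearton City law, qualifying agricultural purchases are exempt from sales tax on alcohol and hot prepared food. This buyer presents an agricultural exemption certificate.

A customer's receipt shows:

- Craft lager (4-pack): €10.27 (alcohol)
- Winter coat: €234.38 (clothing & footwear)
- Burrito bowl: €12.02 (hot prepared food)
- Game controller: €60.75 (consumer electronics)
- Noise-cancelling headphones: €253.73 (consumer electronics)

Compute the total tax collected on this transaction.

€30.66

Craft lager (4-pack) €10.27: alcohol, buyer-exempt → 0% → €0.00
Winter coat €234.38: clothing & footwear → 0% → €0.00
Burrito bowl €12.02: hot prepared food, buyer-exempt → 0% → €0.00
Game controller €60.75: consumer electronics → 9.75% → €5.92
Noise-cancelling headphones €253.73: consumer electronics → 9.75% → €24.74
Total tax = €5.92 + €24.74 = €30.66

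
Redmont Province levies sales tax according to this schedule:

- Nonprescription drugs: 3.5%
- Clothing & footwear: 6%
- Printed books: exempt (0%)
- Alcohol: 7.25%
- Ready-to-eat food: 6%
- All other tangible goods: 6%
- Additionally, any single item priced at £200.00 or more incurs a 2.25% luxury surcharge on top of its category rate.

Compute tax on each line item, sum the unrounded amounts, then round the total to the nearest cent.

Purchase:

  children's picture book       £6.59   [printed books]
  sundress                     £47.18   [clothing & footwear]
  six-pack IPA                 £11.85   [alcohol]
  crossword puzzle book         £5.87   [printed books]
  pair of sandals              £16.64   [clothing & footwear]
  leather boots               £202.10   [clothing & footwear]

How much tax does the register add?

£21.36

Children's picture book £6.59: printed books → 0% → £0.00
Sundress £47.18: clothing & footwear → 6% → £2.8308
Six-pack IPA £11.85: alcohol → 7.25% → £0.859125
Crossword puzzle book £5.87: printed books → 0% → £0.00
Pair of sandals £16.64: clothing & footwear → 6% → £0.9984
Leather boots £202.10: clothing & footwear → 6% + 2.25% surcharge = 8.25% → £16.67325
Unrounded tax sum = £21.361575 → £21.36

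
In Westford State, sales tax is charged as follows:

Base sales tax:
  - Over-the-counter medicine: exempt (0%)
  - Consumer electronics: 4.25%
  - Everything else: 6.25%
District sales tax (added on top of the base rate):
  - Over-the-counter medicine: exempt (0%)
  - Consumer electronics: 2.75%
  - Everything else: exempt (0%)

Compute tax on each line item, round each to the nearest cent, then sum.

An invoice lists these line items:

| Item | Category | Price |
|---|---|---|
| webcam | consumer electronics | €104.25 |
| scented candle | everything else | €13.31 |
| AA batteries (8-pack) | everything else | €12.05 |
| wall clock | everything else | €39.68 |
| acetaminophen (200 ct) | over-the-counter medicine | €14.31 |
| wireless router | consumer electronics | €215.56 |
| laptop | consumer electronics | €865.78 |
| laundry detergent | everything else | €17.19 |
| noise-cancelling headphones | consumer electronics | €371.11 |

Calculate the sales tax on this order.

Webcam €104.25: consumer electronics → 4.25% + 2.75% district = 7% → €7.30
Scented candle €13.31: everything else → 6.25% + 0% district = 6.25% → €0.83
AA batteries (8-pack) €12.05: everything else → 6.25% + 0% district = 6.25% → €0.75
Wall clock €39.68: everything else → 6.25% + 0% district = 6.25% → €2.48
Acetaminophen (200 ct) €14.31: over-the-counter medicine → 0% + 0% district = 0% → €0.00
Wireless router €215.56: consumer electronics → 4.25% + 2.75% district = 7% → €15.09
Laptop €865.78: consumer electronics → 4.25% + 2.75% district = 7% → €60.60
Laundry detergent €17.19: everything else → 6.25% + 0% district = 6.25% → €1.07
Noise-cancelling headphones €371.11: consumer electronics → 4.25% + 2.75% district = 7% → €25.98
Total tax = €7.30 + €0.83 + €0.75 + €2.48 + €15.09 + €60.60 + €1.07 + €25.98 = €114.10

€114.10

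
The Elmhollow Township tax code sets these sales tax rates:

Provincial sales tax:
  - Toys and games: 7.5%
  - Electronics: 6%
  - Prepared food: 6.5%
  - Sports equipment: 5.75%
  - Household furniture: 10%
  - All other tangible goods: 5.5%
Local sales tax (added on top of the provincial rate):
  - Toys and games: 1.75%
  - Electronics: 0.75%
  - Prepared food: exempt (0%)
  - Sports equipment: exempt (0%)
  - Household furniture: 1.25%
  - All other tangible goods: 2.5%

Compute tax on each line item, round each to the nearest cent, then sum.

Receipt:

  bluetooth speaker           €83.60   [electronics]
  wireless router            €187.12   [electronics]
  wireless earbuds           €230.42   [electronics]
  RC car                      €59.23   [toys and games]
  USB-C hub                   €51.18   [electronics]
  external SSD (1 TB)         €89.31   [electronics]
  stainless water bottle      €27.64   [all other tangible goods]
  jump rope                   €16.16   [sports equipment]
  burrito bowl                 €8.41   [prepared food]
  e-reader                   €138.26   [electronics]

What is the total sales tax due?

€61.80

Bluetooth speaker €83.60: electronics → 6% + 0.75% local = 6.75% → €5.64
Wireless router €187.12: electronics → 6% + 0.75% local = 6.75% → €12.63
Wireless earbuds €230.42: electronics → 6% + 0.75% local = 6.75% → €15.55
RC car €59.23: toys and games → 7.5% + 1.75% local = 9.25% → €5.48
USB-C hub €51.18: electronics → 6% + 0.75% local = 6.75% → €3.45
External SSD (1 TB) €89.31: electronics → 6% + 0.75% local = 6.75% → €6.03
Stainless water bottle €27.64: all other tangible goods → 5.5% + 2.5% local = 8% → €2.21
Jump rope €16.16: sports equipment → 5.75% + 0% local = 5.75% → €0.93
Burrito bowl €8.41: prepared food → 6.5% + 0% local = 6.5% → €0.55
E-reader €138.26: electronics → 6% + 0.75% local = 6.75% → €9.33
Total tax = €5.64 + €12.63 + €15.55 + €5.48 + €3.45 + €6.03 + €2.21 + €0.93 + €0.55 + €9.33 = €61.80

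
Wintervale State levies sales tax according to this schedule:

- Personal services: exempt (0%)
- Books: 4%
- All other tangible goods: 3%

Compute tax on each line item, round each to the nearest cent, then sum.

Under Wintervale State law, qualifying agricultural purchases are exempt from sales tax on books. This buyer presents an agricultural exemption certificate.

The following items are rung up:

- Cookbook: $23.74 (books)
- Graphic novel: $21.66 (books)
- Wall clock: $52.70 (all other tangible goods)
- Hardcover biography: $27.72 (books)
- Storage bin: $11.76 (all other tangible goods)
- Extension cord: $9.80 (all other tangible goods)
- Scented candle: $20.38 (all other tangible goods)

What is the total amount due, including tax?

Cookbook $23.74: books, buyer-exempt → 0% → $0.00
Graphic novel $21.66: books, buyer-exempt → 0% → $0.00
Wall clock $52.70: all other tangible goods → 3% → $1.58
Hardcover biography $27.72: books, buyer-exempt → 0% → $0.00
Storage bin $11.76: all other tangible goods → 3% → $0.35
Extension cord $9.80: all other tangible goods → 3% → $0.29
Scented candle $20.38: all other tangible goods → 3% → $0.61
Subtotal = $167.76; tax = $2.83; total due = $170.59

$170.59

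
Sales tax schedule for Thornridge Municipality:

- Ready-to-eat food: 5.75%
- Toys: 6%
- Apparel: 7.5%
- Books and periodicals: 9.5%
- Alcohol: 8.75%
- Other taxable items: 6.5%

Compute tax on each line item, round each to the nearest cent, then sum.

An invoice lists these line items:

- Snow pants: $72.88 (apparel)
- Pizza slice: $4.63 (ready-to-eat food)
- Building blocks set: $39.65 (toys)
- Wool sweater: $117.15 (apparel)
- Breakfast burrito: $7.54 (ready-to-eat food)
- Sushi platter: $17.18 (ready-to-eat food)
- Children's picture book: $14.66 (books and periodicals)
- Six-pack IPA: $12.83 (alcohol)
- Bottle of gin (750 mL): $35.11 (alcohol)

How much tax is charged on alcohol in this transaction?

Six-pack IPA $12.83: alcohol → 8.75% → $1.12
Bottle of gin (750 mL) $35.11: alcohol → 8.75% → $3.07
Tax on alcohol = $1.12 + $3.07 = $4.19

$4.19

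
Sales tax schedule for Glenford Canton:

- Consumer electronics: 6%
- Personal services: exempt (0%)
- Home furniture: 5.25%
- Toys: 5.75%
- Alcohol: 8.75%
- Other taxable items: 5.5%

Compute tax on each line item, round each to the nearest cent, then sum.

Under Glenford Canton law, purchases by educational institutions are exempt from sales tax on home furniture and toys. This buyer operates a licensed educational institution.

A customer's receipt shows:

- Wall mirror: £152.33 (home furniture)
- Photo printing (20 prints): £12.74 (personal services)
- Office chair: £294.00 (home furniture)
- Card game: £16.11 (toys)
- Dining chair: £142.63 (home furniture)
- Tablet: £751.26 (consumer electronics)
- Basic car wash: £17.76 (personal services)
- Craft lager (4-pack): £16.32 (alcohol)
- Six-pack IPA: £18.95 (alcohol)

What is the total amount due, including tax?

£1470.27

Wall mirror £152.33: home furniture, buyer-exempt → 0% → £0.00
Photo printing (20 prints) £12.74: personal services → 0% → £0.00
Office chair £294.00: home furniture, buyer-exempt → 0% → £0.00
Card game £16.11: toys, buyer-exempt → 0% → £0.00
Dining chair £142.63: home furniture, buyer-exempt → 0% → £0.00
Tablet £751.26: consumer electronics → 6% → £45.08
Basic car wash £17.76: personal services → 0% → £0.00
Craft lager (4-pack) £16.32: alcohol → 8.75% → £1.43
Six-pack IPA £18.95: alcohol → 8.75% → £1.66
Subtotal = £1422.10; tax = £48.17; total due = £1470.27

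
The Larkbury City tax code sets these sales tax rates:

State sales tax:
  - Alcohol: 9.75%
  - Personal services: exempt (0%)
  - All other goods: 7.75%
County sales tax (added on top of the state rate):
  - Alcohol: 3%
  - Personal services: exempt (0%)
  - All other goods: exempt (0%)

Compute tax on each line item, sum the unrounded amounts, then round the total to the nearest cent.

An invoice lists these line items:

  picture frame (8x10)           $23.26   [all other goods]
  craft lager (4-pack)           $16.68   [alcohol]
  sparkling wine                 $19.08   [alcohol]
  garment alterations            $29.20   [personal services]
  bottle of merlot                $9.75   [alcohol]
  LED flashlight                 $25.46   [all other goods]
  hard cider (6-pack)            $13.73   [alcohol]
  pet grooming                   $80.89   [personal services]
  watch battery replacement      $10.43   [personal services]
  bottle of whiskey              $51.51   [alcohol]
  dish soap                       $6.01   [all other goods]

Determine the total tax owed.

Picture frame (8x10) $23.26: all other goods → 7.75% + 0% county = 7.75% → $1.80265
Craft lager (4-pack) $16.68: alcohol → 9.75% + 3% county = 12.75% → $2.1267
Sparkling wine $19.08: alcohol → 9.75% + 3% county = 12.75% → $2.4327
Garment alterations $29.20: personal services → 0% + 0% county = 0% → $0.00
Bottle of merlot $9.75: alcohol → 9.75% + 3% county = 12.75% → $1.243125
LED flashlight $25.46: all other goods → 7.75% + 0% county = 7.75% → $1.97315
Hard cider (6-pack) $13.73: alcohol → 9.75% + 3% county = 12.75% → $1.750575
Pet grooming $80.89: personal services → 0% + 0% county = 0% → $0.00
Watch battery replacement $10.43: personal services → 0% + 0% county = 0% → $0.00
Bottle of whiskey $51.51: alcohol → 9.75% + 3% county = 12.75% → $6.567525
Dish soap $6.01: all other goods → 7.75% + 0% county = 7.75% → $0.465775
Unrounded tax sum = $18.3622 → $18.36

$18.36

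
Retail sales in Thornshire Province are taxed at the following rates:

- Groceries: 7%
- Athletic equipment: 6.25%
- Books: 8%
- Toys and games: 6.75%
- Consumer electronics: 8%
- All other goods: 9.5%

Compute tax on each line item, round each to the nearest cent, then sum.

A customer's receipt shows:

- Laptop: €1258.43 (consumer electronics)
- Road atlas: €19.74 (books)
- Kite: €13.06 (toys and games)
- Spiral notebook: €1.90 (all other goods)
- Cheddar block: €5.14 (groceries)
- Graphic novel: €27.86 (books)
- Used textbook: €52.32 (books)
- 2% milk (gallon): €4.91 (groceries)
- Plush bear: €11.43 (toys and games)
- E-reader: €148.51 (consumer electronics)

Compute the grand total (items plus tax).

€1666.38

Laptop €1258.43: consumer electronics → 8% → €100.67
Road atlas €19.74: books → 8% → €1.58
Kite €13.06: toys and games → 6.75% → €0.88
Spiral notebook €1.90: all other goods → 9.5% → €0.18
Cheddar block €5.14: groceries → 7% → €0.36
Graphic novel €27.86: books → 8% → €2.23
Used textbook €52.32: books → 8% → €4.19
2% milk (gallon) €4.91: groceries → 7% → €0.34
Plush bear €11.43: toys and games → 6.75% → €0.77
E-reader €148.51: consumer electronics → 8% → €11.88
Subtotal = €1543.30; tax = €123.08; total due = €1666.38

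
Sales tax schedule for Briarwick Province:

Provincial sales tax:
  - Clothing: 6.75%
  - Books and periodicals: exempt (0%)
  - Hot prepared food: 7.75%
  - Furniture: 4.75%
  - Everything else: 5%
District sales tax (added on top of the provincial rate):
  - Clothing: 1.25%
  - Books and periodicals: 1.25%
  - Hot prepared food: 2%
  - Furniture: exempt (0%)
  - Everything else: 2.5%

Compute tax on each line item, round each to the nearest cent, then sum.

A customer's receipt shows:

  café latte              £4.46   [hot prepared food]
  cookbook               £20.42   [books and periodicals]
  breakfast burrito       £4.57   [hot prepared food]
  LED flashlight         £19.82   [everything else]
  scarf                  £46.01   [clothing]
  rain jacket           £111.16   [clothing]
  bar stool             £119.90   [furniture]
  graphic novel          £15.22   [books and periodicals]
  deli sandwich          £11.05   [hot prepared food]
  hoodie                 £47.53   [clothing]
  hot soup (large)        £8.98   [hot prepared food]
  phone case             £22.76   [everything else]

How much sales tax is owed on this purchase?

Café latte £4.46: hot prepared food → 7.75% + 2% district = 9.75% → £0.43
Cookbook £20.42: books and periodicals → 0% + 1.25% district = 1.25% → £0.26
Breakfast burrito £4.57: hot prepared food → 7.75% + 2% district = 9.75% → £0.45
LED flashlight £19.82: everything else → 5% + 2.5% district = 7.5% → £1.49
Scarf £46.01: clothing → 6.75% + 1.25% district = 8% → £3.68
Rain jacket £111.16: clothing → 6.75% + 1.25% district = 8% → £8.89
Bar stool £119.90: furniture → 4.75% + 0% district = 4.75% → £5.70
Graphic novel £15.22: books and periodicals → 0% + 1.25% district = 1.25% → £0.19
Deli sandwich £11.05: hot prepared food → 7.75% + 2% district = 9.75% → £1.08
Hoodie £47.53: clothing → 6.75% + 1.25% district = 8% → £3.80
Hot soup (large) £8.98: hot prepared food → 7.75% + 2% district = 9.75% → £0.88
Phone case £22.76: everything else → 5% + 2.5% district = 7.5% → £1.71
Total tax = £0.43 + £0.26 + £0.45 + £1.49 + £3.68 + £8.89 + £5.70 + £0.19 + £1.08 + £3.80 + £0.88 + £1.71 = £28.56

£28.56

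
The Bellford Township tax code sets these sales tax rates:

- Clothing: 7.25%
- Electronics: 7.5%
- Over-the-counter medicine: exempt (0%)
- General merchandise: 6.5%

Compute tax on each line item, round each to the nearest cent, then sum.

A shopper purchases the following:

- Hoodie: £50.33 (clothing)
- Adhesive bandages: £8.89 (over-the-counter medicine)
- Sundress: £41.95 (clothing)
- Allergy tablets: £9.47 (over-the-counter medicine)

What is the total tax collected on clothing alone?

£6.69

Hoodie £50.33: clothing → 7.25% → £3.65
Sundress £41.95: clothing → 7.25% → £3.04
Tax on clothing = £3.65 + £3.04 = £6.69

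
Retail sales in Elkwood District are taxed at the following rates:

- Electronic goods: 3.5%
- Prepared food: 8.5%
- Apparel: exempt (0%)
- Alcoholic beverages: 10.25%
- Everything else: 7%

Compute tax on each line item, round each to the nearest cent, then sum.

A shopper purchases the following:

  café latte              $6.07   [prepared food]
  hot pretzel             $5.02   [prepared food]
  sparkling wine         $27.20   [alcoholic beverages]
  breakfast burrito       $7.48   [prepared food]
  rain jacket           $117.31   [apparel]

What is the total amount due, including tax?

Café latte $6.07: prepared food → 8.5% → $0.52
Hot pretzel $5.02: prepared food → 8.5% → $0.43
Sparkling wine $27.20: alcoholic beverages → 10.25% → $2.79
Breakfast burrito $7.48: prepared food → 8.5% → $0.64
Rain jacket $117.31: apparel → 0% → $0.00
Subtotal = $163.08; tax = $4.38; total due = $167.46

$167.46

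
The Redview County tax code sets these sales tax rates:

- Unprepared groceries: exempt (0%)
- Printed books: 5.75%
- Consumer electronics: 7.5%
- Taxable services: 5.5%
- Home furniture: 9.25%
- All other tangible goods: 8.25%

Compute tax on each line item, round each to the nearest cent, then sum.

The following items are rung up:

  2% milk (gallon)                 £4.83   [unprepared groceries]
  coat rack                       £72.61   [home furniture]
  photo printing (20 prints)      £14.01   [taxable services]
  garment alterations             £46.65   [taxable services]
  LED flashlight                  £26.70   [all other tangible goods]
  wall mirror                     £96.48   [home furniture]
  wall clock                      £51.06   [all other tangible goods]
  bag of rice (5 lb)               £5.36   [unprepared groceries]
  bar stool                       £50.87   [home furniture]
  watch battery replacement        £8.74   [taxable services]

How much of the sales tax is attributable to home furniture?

Coat rack £72.61: home furniture → 9.25% → £6.72
Wall mirror £96.48: home furniture → 9.25% → £8.92
Bar stool £50.87: home furniture → 9.25% → £4.71
Tax on home furniture = £6.72 + £8.92 + £4.71 = £20.35

£20.35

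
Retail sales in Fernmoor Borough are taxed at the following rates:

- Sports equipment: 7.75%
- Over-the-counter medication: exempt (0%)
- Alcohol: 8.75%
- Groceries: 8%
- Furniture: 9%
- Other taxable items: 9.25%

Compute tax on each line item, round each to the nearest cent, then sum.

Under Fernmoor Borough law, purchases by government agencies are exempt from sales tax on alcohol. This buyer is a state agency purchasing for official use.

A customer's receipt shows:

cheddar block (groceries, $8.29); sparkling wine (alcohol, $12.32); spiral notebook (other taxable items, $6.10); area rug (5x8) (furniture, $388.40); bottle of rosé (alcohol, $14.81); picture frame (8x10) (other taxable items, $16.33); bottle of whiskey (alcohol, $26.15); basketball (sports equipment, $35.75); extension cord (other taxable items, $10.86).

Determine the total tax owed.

Cheddar block $8.29: groceries → 8% → $0.66
Sparkling wine $12.32: alcohol, buyer-exempt → 0% → $0.00
Spiral notebook $6.10: other taxable items → 9.25% → $0.56
Area rug (5x8) $388.40: furniture → 9% → $34.96
Bottle of rosé $14.81: alcohol, buyer-exempt → 0% → $0.00
Picture frame (8x10) $16.33: other taxable items → 9.25% → $1.51
Bottle of whiskey $26.15: alcohol, buyer-exempt → 0% → $0.00
Basketball $35.75: sports equipment → 7.75% → $2.77
Extension cord $10.86: other taxable items → 9.25% → $1.00
Total tax = $0.66 + $0.56 + $34.96 + $1.51 + $2.77 + $1.00 = $41.46

$41.46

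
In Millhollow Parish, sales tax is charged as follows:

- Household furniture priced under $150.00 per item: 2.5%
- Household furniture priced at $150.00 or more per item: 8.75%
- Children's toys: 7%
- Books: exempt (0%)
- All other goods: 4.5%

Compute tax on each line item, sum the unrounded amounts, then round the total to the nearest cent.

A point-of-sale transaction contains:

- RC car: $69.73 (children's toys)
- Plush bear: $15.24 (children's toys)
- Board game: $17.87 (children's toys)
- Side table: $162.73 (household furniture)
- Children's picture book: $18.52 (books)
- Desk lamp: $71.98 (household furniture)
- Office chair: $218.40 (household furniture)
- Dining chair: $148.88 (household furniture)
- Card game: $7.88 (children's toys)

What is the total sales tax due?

RC car $69.73: children's toys → 7% → $4.8811
Plush bear $15.24: children's toys → 7% → $1.0668
Board game $17.87: children's toys → 7% → $1.2509
Side table $162.73: household furniture, $150.00 or more → 8.75% → $14.238875
Children's picture book $18.52: books → 0% → $0.00
Desk lamp $71.98: household furniture, under $150.00 → 2.5% → $1.7995
Office chair $218.40: household furniture, $150.00 or more → 8.75% → $19.11
Dining chair $148.88: household furniture, under $150.00 → 2.5% → $3.722
Card game $7.88: children's toys → 7% → $0.5516
Unrounded tax sum = $46.620775 → $46.62

$46.62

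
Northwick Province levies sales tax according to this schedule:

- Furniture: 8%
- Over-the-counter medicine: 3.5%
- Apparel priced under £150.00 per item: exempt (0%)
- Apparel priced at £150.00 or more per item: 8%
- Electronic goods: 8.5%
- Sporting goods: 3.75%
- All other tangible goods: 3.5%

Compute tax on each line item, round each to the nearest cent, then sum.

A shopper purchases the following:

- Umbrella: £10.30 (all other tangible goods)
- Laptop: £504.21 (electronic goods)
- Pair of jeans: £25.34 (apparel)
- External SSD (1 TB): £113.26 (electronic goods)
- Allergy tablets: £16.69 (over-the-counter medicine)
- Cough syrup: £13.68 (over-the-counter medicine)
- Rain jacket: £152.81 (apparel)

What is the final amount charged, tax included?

£902.42

Umbrella £10.30: all other tangible goods → 3.5% → £0.36
Laptop £504.21: electronic goods → 8.5% → £42.86
Pair of jeans £25.34: apparel, under £150.00 → 0% → £0.00
External SSD (1 TB) £113.26: electronic goods → 8.5% → £9.63
Allergy tablets £16.69: over-the-counter medicine → 3.5% → £0.58
Cough syrup £13.68: over-the-counter medicine → 3.5% → £0.48
Rain jacket £152.81: apparel, £150.00 or more → 8% → £12.22
Subtotal = £836.29; tax = £66.13; total due = £902.42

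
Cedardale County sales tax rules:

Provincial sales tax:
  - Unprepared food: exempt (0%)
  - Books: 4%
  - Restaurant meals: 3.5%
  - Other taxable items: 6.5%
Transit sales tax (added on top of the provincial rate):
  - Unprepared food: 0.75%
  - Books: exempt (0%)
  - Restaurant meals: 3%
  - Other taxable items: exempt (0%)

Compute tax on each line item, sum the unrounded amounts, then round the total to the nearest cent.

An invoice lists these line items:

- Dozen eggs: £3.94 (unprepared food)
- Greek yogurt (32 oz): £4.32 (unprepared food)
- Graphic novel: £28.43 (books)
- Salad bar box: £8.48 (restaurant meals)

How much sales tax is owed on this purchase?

£1.75

Dozen eggs £3.94: unprepared food → 0% + 0.75% transit = 0.75% → £0.02955
Greek yogurt (32 oz) £4.32: unprepared food → 0% + 0.75% transit = 0.75% → £0.0324
Graphic novel £28.43: books → 4% + 0% transit = 4% → £1.1372
Salad bar box £8.48: restaurant meals → 3.5% + 3% transit = 6.5% → £0.5512
Unrounded tax sum = £1.75035 → £1.75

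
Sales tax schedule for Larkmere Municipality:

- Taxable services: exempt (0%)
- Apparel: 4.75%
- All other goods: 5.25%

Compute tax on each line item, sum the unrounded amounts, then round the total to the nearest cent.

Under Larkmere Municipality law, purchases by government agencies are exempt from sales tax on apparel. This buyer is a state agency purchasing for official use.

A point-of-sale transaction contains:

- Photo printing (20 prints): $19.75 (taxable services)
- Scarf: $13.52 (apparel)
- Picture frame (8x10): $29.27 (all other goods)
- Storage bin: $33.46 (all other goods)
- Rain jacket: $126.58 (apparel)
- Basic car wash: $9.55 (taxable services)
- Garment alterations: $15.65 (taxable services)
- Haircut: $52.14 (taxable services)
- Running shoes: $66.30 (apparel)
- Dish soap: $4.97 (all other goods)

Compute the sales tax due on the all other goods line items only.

Picture frame (8x10) $29.27: all other goods → 5.25% → $1.536675
Storage bin $33.46: all other goods → 5.25% → $1.75665
Dish soap $4.97: all other goods → 5.25% → $0.260925
Tax on all other goods: unrounded sum = $3.55425 → $3.55

$3.55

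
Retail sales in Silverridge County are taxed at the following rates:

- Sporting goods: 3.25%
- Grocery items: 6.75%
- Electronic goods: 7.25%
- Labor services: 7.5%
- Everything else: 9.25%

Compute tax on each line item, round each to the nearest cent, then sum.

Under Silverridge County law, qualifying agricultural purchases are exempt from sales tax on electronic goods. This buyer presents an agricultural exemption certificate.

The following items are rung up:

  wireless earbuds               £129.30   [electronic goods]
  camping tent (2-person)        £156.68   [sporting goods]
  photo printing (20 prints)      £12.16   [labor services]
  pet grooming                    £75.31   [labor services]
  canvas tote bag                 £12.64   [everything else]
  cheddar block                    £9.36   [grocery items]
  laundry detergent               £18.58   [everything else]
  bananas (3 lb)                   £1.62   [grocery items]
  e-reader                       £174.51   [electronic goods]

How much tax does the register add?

Wireless earbuds £129.30: electronic goods, buyer-exempt → 0% → £0.00
Camping tent (2-person) £156.68: sporting goods → 3.25% → £5.09
Photo printing (20 prints) £12.16: labor services → 7.5% → £0.91
Pet grooming £75.31: labor services → 7.5% → £5.65
Canvas tote bag £12.64: everything else → 9.25% → £1.17
Cheddar block £9.36: grocery items → 6.75% → £0.63
Laundry detergent £18.58: everything else → 9.25% → £1.72
Bananas (3 lb) £1.62: grocery items → 6.75% → £0.11
E-reader £174.51: electronic goods, buyer-exempt → 0% → £0.00
Total tax = £5.09 + £0.91 + £5.65 + £1.17 + £0.63 + £1.72 + £0.11 = £15.28

£15.28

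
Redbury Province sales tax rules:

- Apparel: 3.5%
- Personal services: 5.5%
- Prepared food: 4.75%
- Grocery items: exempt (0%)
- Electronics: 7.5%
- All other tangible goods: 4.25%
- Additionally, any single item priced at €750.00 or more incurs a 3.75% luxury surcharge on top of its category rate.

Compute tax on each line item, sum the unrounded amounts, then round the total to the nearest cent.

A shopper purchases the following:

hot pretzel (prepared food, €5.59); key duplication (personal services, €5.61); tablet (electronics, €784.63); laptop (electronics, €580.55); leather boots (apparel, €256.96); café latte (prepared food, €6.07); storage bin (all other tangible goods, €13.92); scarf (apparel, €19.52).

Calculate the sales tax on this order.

€142.94

Hot pretzel €5.59: prepared food → 4.75% → €0.265525
Key duplication €5.61: personal services → 5.5% → €0.30855
Tablet €784.63: electronics → 7.5% + 3.75% surcharge = 11.25% → €88.270875
Laptop €580.55: electronics → 7.5% → €43.54125
Leather boots €256.96: apparel → 3.5% → €8.9936
Café latte €6.07: prepared food → 4.75% → €0.288325
Storage bin €13.92: all other tangible goods → 4.25% → €0.5916
Scarf €19.52: apparel → 3.5% → €0.6832
Unrounded tax sum = €142.942925 → €142.94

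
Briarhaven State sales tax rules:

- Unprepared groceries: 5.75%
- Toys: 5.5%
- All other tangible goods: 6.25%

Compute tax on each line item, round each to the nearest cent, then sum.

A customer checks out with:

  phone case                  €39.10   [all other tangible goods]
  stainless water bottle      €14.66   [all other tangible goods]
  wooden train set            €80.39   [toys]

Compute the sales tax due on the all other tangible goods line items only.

€3.36

Phone case €39.10: all other tangible goods → 6.25% → €2.44
Stainless water bottle €14.66: all other tangible goods → 6.25% → €0.92
Tax on all other tangible goods = €2.44 + €0.92 = €3.36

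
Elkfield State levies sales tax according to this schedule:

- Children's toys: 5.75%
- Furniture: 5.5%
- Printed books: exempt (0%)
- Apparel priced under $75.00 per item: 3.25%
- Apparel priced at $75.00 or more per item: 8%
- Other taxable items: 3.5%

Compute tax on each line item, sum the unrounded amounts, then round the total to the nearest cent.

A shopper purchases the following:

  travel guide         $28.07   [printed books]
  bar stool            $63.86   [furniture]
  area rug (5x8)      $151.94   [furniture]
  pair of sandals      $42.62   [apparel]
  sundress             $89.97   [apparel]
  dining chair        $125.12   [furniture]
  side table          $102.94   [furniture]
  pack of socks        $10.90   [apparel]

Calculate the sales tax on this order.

$33.35

Travel guide $28.07: printed books → 0% → $0.00
Bar stool $63.86: furniture → 5.5% → $3.5123
Area rug (5x8) $151.94: furniture → 5.5% → $8.3567
Pair of sandals $42.62: apparel, under $75.00 → 3.25% → $1.38515
Sundress $89.97: apparel, $75.00 or more → 8% → $7.1976
Dining chair $125.12: furniture → 5.5% → $6.8816
Side table $102.94: furniture → 5.5% → $5.6617
Pack of socks $10.90: apparel, under $75.00 → 3.25% → $0.35425
Unrounded tax sum = $33.3493 → $33.35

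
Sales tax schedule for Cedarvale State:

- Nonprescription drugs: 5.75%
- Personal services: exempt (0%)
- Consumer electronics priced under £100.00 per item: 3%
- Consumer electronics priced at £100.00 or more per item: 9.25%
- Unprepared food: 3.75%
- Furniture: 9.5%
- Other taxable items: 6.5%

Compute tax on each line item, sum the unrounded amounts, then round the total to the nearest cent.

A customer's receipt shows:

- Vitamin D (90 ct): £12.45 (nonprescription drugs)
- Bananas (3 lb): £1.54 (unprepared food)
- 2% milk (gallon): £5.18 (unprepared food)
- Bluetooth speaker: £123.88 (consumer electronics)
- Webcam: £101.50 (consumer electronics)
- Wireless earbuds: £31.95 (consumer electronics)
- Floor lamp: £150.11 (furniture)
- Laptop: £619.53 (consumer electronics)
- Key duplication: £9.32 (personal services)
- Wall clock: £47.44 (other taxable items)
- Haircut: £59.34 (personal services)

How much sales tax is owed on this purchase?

£97.42

Vitamin D (90 ct) £12.45: nonprescription drugs → 5.75% → £0.715875
Bananas (3 lb) £1.54: unprepared food → 3.75% → £0.05775
2% milk (gallon) £5.18: unprepared food → 3.75% → £0.19425
Bluetooth speaker £123.88: consumer electronics, £100.00 or more → 9.25% → £11.4589
Webcam £101.50: consumer electronics, £100.00 or more → 9.25% → £9.38875
Wireless earbuds £31.95: consumer electronics, under £100.00 → 3% → £0.9585
Floor lamp £150.11: furniture → 9.5% → £14.26045
Laptop £619.53: consumer electronics, £100.00 or more → 9.25% → £57.306525
Key duplication £9.32: personal services → 0% → £0.00
Wall clock £47.44: other taxable items → 6.5% → £3.0836
Haircut £59.34: personal services → 0% → £0.00
Unrounded tax sum = £97.4246 → £97.42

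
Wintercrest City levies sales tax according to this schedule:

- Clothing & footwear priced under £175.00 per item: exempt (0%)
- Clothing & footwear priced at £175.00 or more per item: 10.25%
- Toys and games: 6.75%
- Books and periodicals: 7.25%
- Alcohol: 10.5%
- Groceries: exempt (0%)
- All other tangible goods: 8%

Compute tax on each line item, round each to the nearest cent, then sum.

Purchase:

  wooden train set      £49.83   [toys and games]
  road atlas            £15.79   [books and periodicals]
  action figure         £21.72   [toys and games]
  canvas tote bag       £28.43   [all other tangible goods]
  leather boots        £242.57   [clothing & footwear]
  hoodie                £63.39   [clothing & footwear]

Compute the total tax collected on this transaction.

Wooden train set £49.83: toys and games → 6.75% → £3.36
Road atlas £15.79: books and periodicals → 7.25% → £1.14
Action figure £21.72: toys and games → 6.75% → £1.47
Canvas tote bag £28.43: all other tangible goods → 8% → £2.27
Leather boots £242.57: clothing & footwear, £175.00 or more → 10.25% → £24.86
Hoodie £63.39: clothing & footwear, under £175.00 → 0% → £0.00
Total tax = £3.36 + £1.14 + £1.47 + £2.27 + £24.86 = £33.10

£33.10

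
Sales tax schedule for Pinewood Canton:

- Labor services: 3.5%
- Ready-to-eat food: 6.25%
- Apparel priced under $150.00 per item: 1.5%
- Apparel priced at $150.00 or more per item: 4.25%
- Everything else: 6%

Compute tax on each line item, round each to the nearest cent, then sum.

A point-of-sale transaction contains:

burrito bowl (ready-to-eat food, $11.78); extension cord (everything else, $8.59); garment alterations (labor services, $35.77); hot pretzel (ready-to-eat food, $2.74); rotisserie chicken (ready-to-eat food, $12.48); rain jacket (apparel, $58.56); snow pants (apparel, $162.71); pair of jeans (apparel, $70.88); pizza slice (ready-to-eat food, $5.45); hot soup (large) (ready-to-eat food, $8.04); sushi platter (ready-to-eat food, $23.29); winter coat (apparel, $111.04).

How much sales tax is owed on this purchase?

$16.29

Burrito bowl $11.78: ready-to-eat food → 6.25% → $0.74
Extension cord $8.59: everything else → 6% → $0.52
Garment alterations $35.77: labor services → 3.5% → $1.25
Hot pretzel $2.74: ready-to-eat food → 6.25% → $0.17
Rotisserie chicken $12.48: ready-to-eat food → 6.25% → $0.78
Rain jacket $58.56: apparel, under $150.00 → 1.5% → $0.88
Snow pants $162.71: apparel, $150.00 or more → 4.25% → $6.92
Pair of jeans $70.88: apparel, under $150.00 → 1.5% → $1.06
Pizza slice $5.45: ready-to-eat food → 6.25% → $0.34
Hot soup (large) $8.04: ready-to-eat food → 6.25% → $0.50
Sushi platter $23.29: ready-to-eat food → 6.25% → $1.46
Winter coat $111.04: apparel, under $150.00 → 1.5% → $1.67
Total tax = $0.74 + $0.52 + $1.25 + $0.17 + $0.78 + $0.88 + $6.92 + $1.06 + $0.34 + $0.50 + $1.46 + $1.67 = $16.29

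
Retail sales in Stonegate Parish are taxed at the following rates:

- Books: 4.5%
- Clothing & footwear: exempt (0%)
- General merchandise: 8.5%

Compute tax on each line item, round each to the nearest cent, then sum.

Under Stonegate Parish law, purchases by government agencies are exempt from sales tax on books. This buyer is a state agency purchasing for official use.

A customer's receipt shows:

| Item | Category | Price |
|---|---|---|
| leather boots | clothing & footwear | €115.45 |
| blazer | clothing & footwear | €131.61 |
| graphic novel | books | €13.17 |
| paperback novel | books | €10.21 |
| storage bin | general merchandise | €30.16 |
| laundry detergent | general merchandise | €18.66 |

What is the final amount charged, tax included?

Leather boots €115.45: clothing & footwear → 0% → €0.00
Blazer €131.61: clothing & footwear → 0% → €0.00
Graphic novel €13.17: books, buyer-exempt → 0% → €0.00
Paperback novel €10.21: books, buyer-exempt → 0% → €0.00
Storage bin €30.16: general merchandise → 8.5% → €2.56
Laundry detergent €18.66: general merchandise → 8.5% → €1.59
Subtotal = €319.26; tax = €4.15; total due = €323.41

€323.41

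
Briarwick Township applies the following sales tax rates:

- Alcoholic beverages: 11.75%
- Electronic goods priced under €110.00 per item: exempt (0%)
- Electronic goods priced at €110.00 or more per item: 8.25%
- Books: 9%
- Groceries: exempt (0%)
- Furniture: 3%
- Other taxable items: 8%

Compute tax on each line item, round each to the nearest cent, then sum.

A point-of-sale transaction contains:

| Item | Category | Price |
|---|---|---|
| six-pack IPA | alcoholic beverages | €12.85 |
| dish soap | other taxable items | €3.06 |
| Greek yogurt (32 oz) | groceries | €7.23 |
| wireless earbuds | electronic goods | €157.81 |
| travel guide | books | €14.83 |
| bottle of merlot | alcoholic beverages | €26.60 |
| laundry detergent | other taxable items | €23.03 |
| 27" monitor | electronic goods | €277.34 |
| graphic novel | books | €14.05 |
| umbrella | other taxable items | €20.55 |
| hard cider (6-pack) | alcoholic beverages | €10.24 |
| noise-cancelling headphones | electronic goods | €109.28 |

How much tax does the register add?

€48.05

Six-pack IPA €12.85: alcoholic beverages → 11.75% → €1.51
Dish soap €3.06: other taxable items → 8% → €0.24
Greek yogurt (32 oz) €7.23: groceries → 0% → €0.00
Wireless earbuds €157.81: electronic goods, €110.00 or more → 8.25% → €13.02
Travel guide €14.83: books → 9% → €1.33
Bottle of merlot €26.60: alcoholic beverages → 11.75% → €3.13
Laundry detergent €23.03: other taxable items → 8% → €1.84
27" monitor €277.34: electronic goods, €110.00 or more → 8.25% → €22.88
Graphic novel €14.05: books → 9% → €1.26
Umbrella €20.55: other taxable items → 8% → €1.64
Hard cider (6-pack) €10.24: alcoholic beverages → 11.75% → €1.20
Noise-cancelling headphones €109.28: electronic goods, under €110.00 → 0% → €0.00
Total tax = €1.51 + €0.24 + €13.02 + €1.33 + €3.13 + €1.84 + €22.88 + €1.26 + €1.64 + €1.20 = €48.05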